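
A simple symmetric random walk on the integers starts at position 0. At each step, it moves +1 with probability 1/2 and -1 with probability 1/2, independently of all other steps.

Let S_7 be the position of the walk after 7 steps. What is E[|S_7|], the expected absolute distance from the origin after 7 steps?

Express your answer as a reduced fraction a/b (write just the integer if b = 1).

Answer: 35/16

Derivation:
S_7 takes values m ≡ 1 (mod 2) with |m| ≤ 7; P(S_7=m) = C(7,(7+m)/2)/2^7.
Total paths: 2^7 = 128
Distribution: P(S=-7)=1/128, P(S=-5)=7/128, P(S=-3)=21/128, P(S=-1)=35/128, P(S=1)=35/128, P(S=3)=21/128, P(S=5)=7/128, P(S=7)=1/128
E[|S_7|] = Σ_m |m|·P(S_7=m) = 280/128 = 35/16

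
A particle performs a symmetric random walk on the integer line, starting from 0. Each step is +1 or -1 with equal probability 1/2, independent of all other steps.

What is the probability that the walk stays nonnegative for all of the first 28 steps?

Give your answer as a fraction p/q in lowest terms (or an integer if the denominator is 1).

Let f(t,s) = #length-t paths at position s with S_1..S_t all ≥ 0.
f(t,s) = f(t-1,s-1) + f(t-1,s+1) for s ≥ 0; f(t,s) = 0 for s < 0.
t=0: f(0,0)=1
t=1: f(1,1)=1
t=2: f(2,0)=1 f(2,2)=1
t=3: f(3,1)=2 f(3,3)=1
t=4: f(4,0)=2 f(4,2)=3 f(4,4)=1
t=5: f(5,1)=5 f(5,3)=4 f(5,5)=1
t=6: f(6,0)=5 f(6,2)=9 f(6,4)=5 f(6,6)=1
t=7: f(7,1)=14 f(7,3)=14 f(7,5)=6 f(7,7)=1
t=8: f(8,0)=14 f(8,2)=28 f(8,4)=20 f(8,6)=7 f(8,8)=1
t=9: f(9,1)=42 f(9,3)=48 f(9,5)=27 f(9,7)=8 f(9,9)=1
t=10: f(10,0)=42 f(10,2)=90 f(10,4)=75 f(10,6)=35 f(10,8)=9 f(10,10)=1
t=11: f(11,1)=132 f(11,3)=165 f(11,5)=110 f(11,7)=44 f(11,9)=10 f(11,11)=1
t=12: f(12,0)=132 f(12,2)=297 f(12,4)=275 f(12,6)=154 f(12,8)=54 f(12,10)=11 f(12,12)=1
t=13: f(13,1)=429 f(13,3)=572 f(13,5)=429 f(13,7)=208 f(13,9)=65 f(13,11)=12 f(13,13)=1
t=14: f(14,0)=429 f(14,2)=1001 f(14,4)=1001 f(14,6)=637 f(14,8)=273 f(14,10)=77 f(14,12)=13 f(14,14)=1
t=15: f(15,1)=1430 f(15,3)=2002 f(15,5)=1638 f(15,7)=910 f(15,9)=350 f(15,11)=90 f(15,13)=14 f(15,15)=1
t=16: f(16,0)=1430 f(16,2)=3432 f(16,4)=3640 f(16,6)=2548 f(16,8)=1260 f(16,10)=440 f(16,12)=104 f(16,14)=15 f(16,16)=1
t=17: f(17,1)=4862 f(17,3)=7072 f(17,5)=6188 f(17,7)=3808 f(17,9)=1700 f(17,11)=544 f(17,13)=119 f(17,15)=16 f(17,17)=1
t=18: f(18,0)=4862 f(18,2)=11934 f(18,4)=13260 f(18,6)=9996 f(18,8)=5508 f(18,10)=2244 f(18,12)=663 f(18,14)=135 f(18,16)=17 f(18,18)=1
t=19: f(19,1)=16796 f(19,3)=25194 f(19,5)=23256 f(19,7)=15504 f(19,9)=7752 f(19,11)=2907 f(19,13)=798 f(19,15)=152 f(19,17)=18 f(19,19)=1
t=20: f(20,0)=16796 f(20,2)=41990 f(20,4)=48450 f(20,6)=38760 f(20,8)=23256 f(20,10)=10659 f(20,12)=3705 f(20,14)=950 f(20,16)=170 f(20,18)=19 f(20,20)=1
t=21: f(21,1)=58786 f(21,3)=90440 f(21,5)=87210 f(21,7)=62016 f(21,9)=33915 f(21,11)=14364 f(21,13)=4655 f(21,15)=1120 f(21,17)=189 f(21,19)=20 f(21,21)=1
t=22: f(22,0)=58786 f(22,2)=149226 f(22,4)=177650 f(22,6)=149226 f(22,8)=95931 f(22,10)=48279 f(22,12)=19019 f(22,14)=5775 f(22,16)=1309 f(22,18)=209 f(22,20)=21 f(22,22)=1
t=23: f(23,1)=208012 f(23,3)=326876 f(23,5)=326876 f(23,7)=245157 f(23,9)=144210 f(23,11)=67298 f(23,13)=24794 f(23,15)=7084 f(23,17)=1518 f(23,19)=230 f(23,21)=22 f(23,23)=1
t=24: f(24,0)=208012 f(24,2)=534888 f(24,4)=653752 f(24,6)=572033 f(24,8)=389367 f(24,10)=211508 f(24,12)=92092 f(24,14)=31878 f(24,16)=8602 f(24,18)=1748 f(24,20)=252 f(24,22)=23 f(24,24)=1
t=25: f(25,1)=742900 f(25,3)=1188640 f(25,5)=1225785 f(25,7)=961400 f(25,9)=600875 f(25,11)=303600 f(25,13)=123970 f(25,15)=40480 f(25,17)=10350 f(25,19)=2000 f(25,21)=275 f(25,23)=24 f(25,25)=1
t=26: f(26,0)=742900 f(26,2)=1931540 f(26,4)=2414425 f(26,6)=2187185 f(26,8)=1562275 f(26,10)=904475 f(26,12)=427570 f(26,14)=164450 f(26,16)=50830 f(26,18)=12350 f(26,20)=2275 f(26,22)=299 f(26,24)=25 f(26,26)=1
t=27: f(27,1)=2674440 f(27,3)=4345965 f(27,5)=4601610 f(27,7)=3749460 f(27,9)=2466750 f(27,11)=1332045 f(27,13)=592020 f(27,15)=215280 f(27,17)=63180 f(27,19)=14625 f(27,21)=2574 f(27,23)=324 f(27,25)=26 f(27,27)=1
t=28: f(28,0)=2674440 f(28,2)=7020405 f(28,4)=8947575 f(28,6)=8351070 f(28,8)=6216210 f(28,10)=3798795 f(28,12)=1924065 f(28,14)=807300 f(28,16)=278460 f(28,18)=77805 f(28,20)=17199 f(28,22)=2898 f(28,24)=350 f(28,26)=27 f(28,28)=1
Σ_s f(28,s) = 40116600
P = 40116600/268435456 = 5014575/33554432

Answer: 5014575/33554432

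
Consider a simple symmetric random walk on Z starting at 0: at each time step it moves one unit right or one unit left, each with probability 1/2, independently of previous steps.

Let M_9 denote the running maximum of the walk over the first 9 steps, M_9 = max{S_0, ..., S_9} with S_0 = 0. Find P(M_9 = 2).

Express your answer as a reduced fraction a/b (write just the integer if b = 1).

Answer: 21/128

Derivation:
Let M_9 = max(S_0,...,S_9). Use the reflection principle: for j ≥ 1, #{paths with M_9 ≥ j} = #{S_9 ≥ j} + #{S_9 ≥ j+1}.
By reflection, #{M_9 ≥ 2} = #{S_9 ≥ 2} + #{S_9 ≥ 3} = 130 + 130 = 260.
#{M_9 ≥ 3} = #{S_9 ≥ 3} + #{S_9 ≥ 4} = 130 + 46 = 176.
#{M_9 = 2} = 260 - 176 = 84.
P(M_9 = 2) = 84/512 = 21/128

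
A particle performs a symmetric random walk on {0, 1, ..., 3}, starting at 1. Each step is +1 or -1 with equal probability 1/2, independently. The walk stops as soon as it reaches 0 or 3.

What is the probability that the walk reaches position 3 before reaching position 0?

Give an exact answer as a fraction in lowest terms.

Symmetric walk (p = 1/2): the harmonic-function argument gives P(hit 3 before 0 | start at 1) = a/N.
P = 1/3 = 1/3

Answer: 1/3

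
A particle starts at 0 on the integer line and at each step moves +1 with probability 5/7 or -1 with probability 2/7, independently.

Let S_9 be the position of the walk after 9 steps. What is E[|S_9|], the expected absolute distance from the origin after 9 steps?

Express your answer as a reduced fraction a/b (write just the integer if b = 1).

Answer: 23720589/5764801

Derivation:
S_9 takes values m ≡ 1 (mod 2) with |m| ≤ 9; P(S_9=m) = C(9,(9+m)/2) · (5/7)^((9+m)/2) · (2/7)^((9-m)/2).
Distribution: P(S=-9)=512/40353607, P(S=-7)=11520/40353607, P(S=-5)=115200/40353607, P(S=-3)=96000/5764801, P(S=-1)=360000/5764801, P(S=1)=900000/5764801, P(S=3)=1500000/5764801, P(S=5)=11250000/40353607, P(S=7)=7031250/40353607, P(S=9)=1953125/40353607
E[|S_9|] = Σ_m |m|·P(S_9=m) = 23720589/5764801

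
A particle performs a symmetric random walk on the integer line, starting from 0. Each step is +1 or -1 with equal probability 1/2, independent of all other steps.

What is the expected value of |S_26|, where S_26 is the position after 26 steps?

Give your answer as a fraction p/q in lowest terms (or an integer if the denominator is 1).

Answer: 16900975/4194304

Derivation:
S_26 takes values m ≡ 0 (mod 2) with |m| ≤ 26; P(S_26=m) = C(26,(26+m)/2)/2^26.
Total paths: 2^26 = 67108864
Distribution: P(S=-26)=1/67108864, P(S=-24)=26/67108864, P(S=-22)=325/67108864, P(S=-20)=2600/67108864, P(S=-18)=14950/67108864, P(S=-16)=65780/67108864, P(S=-14)=230230/67108864, P(S=-12)=657800/67108864, P(S=-10)=1562275/67108864, P(S=-8)=3124550/67108864, P(S=-6)=5311735/67108864, P(S=-4)=7726160/67108864, P(S=-2)=9657700/67108864, P(S=0)=10400600/67108864, P(S=2)=9657700/67108864, P(S=4)=7726160/67108864, P(S=6)=5311735/67108864, P(S=8)=3124550/67108864, P(S=10)=1562275/67108864, P(S=12)=657800/67108864, P(S=14)=230230/67108864, P(S=16)=65780/67108864, P(S=18)=14950/67108864, P(S=20)=2600/67108864, P(S=22)=325/67108864, P(S=24)=26/67108864, P(S=26)=1/67108864
E[|S_26|] = Σ_m |m|·P(S_26=m) = 270415600/67108864 = 16900975/4194304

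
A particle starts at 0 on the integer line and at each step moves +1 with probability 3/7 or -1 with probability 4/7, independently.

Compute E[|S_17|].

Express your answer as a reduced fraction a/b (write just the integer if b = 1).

Answer: 128640069015641/33232930569601

Derivation:
S_17 takes values m ≡ 1 (mod 2) with |m| ≤ 17; P(S_17=m) = C(17,(17+m)/2) · (3/7)^((17+m)/2) · (4/7)^((17-m)/2).
Distribution: P(S=-17)=17179869184/232630513987207, P(S=-15)=219043332096/232630513987207, P(S=-13)=1314259992576/232630513987207, P(S=-11)=4928474972160/232630513987207, P(S=-9)=1848178114560/33232930569601, P(S=-7)=3603947323392/33232930569601, P(S=-5)=5405920985088/33232930569601, P(S=-3)=44598848126976/232630513987207, P(S=-1)=41811420119040/232630513987207, P(S=1)=31358565089280/232630513987207, P(S=3)=18815139053568/232630513987207, P(S=5)=1282850390016/33232930569601, P(S=7)=481068896256/33232930569601, P(S=9)=138769873920/33232930569601, P(S=11)=208154810880/232630513987207, P(S=13)=31223221632/232630513987207, P(S=15)=2927177028/232630513987207, P(S=17)=129140163/232630513987207
E[|S_17|] = Σ_m |m|·P(S_17=m) = 128640069015641/33232930569601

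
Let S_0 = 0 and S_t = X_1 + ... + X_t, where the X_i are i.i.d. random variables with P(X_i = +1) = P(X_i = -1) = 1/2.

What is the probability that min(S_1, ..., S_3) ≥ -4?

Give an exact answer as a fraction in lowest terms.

Let f(t,s) = #length-t paths at position s with S_1..S_t all ≥ -4.
f(t,s) = f(t-1,s-1) + f(t-1,s+1) for s ≥ -4; f(t,s) = 0 for s < -4.
t=0: f(0,0)=1
t=1: f(1,-1)=1 f(1,1)=1
t=2: f(2,-2)=1 f(2,0)=2 f(2,2)=1
t=3: f(3,-3)=1 f(3,-1)=3 f(3,1)=3 f(3,3)=1
Σ_s f(3,s) = 8
P = 8/8 = 1

Answer: 1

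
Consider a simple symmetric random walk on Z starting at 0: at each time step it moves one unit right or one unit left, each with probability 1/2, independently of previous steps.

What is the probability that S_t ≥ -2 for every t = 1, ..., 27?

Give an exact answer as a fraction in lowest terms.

Answer: 14375115/33554432

Derivation:
Let f(t,s) = #length-t paths at position s with S_1..S_t all ≥ -2.
f(t,s) = f(t-1,s-1) + f(t-1,s+1) for s ≥ -2; f(t,s) = 0 for s < -2.
t=0: f(0,0)=1
t=1: f(1,-1)=1 f(1,1)=1
t=2: f(2,-2)=1 f(2,0)=2 f(2,2)=1
t=3: f(3,-1)=3 f(3,1)=3 f(3,3)=1
t=4: f(4,-2)=3 f(4,0)=6 f(4,2)=4 f(4,4)=1
t=5: f(5,-1)=9 f(5,1)=10 f(5,3)=5 f(5,5)=1
t=6: f(6,-2)=9 f(6,0)=19 f(6,2)=15 f(6,4)=6 f(6,6)=1
t=7: f(7,-1)=28 f(7,1)=34 f(7,3)=21 f(7,5)=7 f(7,7)=1
t=8: f(8,-2)=28 f(8,0)=62 f(8,2)=55 f(8,4)=28 f(8,6)=8 f(8,8)=1
t=9: f(9,-1)=90 f(9,1)=117 f(9,3)=83 f(9,5)=36 f(9,7)=9 f(9,9)=1
t=10: f(10,-2)=90 f(10,0)=207 f(10,2)=200 f(10,4)=119 f(10,6)=45 f(10,8)=10 f(10,10)=1
t=11: f(11,-1)=297 f(11,1)=407 f(11,3)=319 f(11,5)=164 f(11,7)=55 f(11,9)=11 f(11,11)=1
t=12: f(12,-2)=297 f(12,0)=704 f(12,2)=726 f(12,4)=483 f(12,6)=219 f(12,8)=66 f(12,10)=12 f(12,12)=1
t=13: f(13,-1)=1001 f(13,1)=1430 f(13,3)=1209 f(13,5)=702 f(13,7)=285 f(13,9)=78 f(13,11)=13 f(13,13)=1
t=14: f(14,-2)=1001 f(14,0)=2431 f(14,2)=2639 f(14,4)=1911 f(14,6)=987 f(14,8)=363 f(14,10)=91 f(14,12)=14 f(14,14)=1
t=15: f(15,-1)=3432 f(15,1)=5070 f(15,3)=4550 f(15,5)=2898 f(15,7)=1350 f(15,9)=454 f(15,11)=105 f(15,13)=15 f(15,15)=1
t=16: f(16,-2)=3432 f(16,0)=8502 f(16,2)=9620 f(16,4)=7448 f(16,6)=4248 f(16,8)=1804 f(16,10)=559 f(16,12)=120 f(16,14)=16 f(16,16)=1
t=17: f(17,-1)=11934 f(17,1)=18122 f(17,3)=17068 f(17,5)=11696 f(17,7)=6052 f(17,9)=2363 f(17,11)=679 f(17,13)=136 f(17,15)=17 f(17,17)=1
t=18: f(18,-2)=11934 f(18,0)=30056 f(18,2)=35190 f(18,4)=28764 f(18,6)=17748 f(18,8)=8415 f(18,10)=3042 f(18,12)=815 f(18,14)=153 f(18,16)=18 f(18,18)=1
t=19: f(19,-1)=41990 f(19,1)=65246 f(19,3)=63954 f(19,5)=46512 f(19,7)=26163 f(19,9)=11457 f(19,11)=3857 f(19,13)=968 f(19,15)=171 f(19,17)=19 f(19,19)=1
t=20: f(20,-2)=41990 f(20,0)=107236 f(20,2)=129200 f(20,4)=110466 f(20,6)=72675 f(20,8)=37620 f(20,10)=15314 f(20,12)=4825 f(20,14)=1139 f(20,16)=190 f(20,18)=20 f(20,20)=1
t=21: f(21,-1)=149226 f(21,1)=236436 f(21,3)=239666 f(21,5)=183141 f(21,7)=110295 f(21,9)=52934 f(21,11)=20139 f(21,13)=5964 f(21,15)=1329 f(21,17)=210 f(21,19)=21 f(21,21)=1
t=22: f(22,-2)=149226 f(22,0)=385662 f(22,2)=476102 f(22,4)=422807 f(22,6)=293436 f(22,8)=163229 f(22,10)=73073 f(22,12)=26103 f(22,14)=7293 f(22,16)=1539 f(22,18)=231 f(22,20)=22 f(22,22)=1
t=23: f(23,-1)=534888 f(23,1)=861764 f(23,3)=898909 f(23,5)=716243 f(23,7)=456665 f(23,9)=236302 f(23,11)=99176 f(23,13)=33396 f(23,15)=8832 f(23,17)=1770 f(23,19)=253 f(23,21)=23 f(23,23)=1
t=24: f(24,-2)=534888 f(24,0)=1396652 f(24,2)=1760673 f(24,4)=1615152 f(24,6)=1172908 f(24,8)=692967 f(24,10)=335478 f(24,12)=132572 f(24,14)=42228 f(24,16)=10602 f(24,18)=2023 f(24,20)=276 f(24,22)=24 f(24,24)=1
t=25: f(25,-1)=1931540 f(25,1)=3157325 f(25,3)=3375825 f(25,5)=2788060 f(25,7)=1865875 f(25,9)=1028445 f(25,11)=468050 f(25,13)=174800 f(25,15)=52830 f(25,17)=12625 f(25,19)=2299 f(25,21)=300 f(25,23)=25 f(25,25)=1
t=26: f(26,-2)=1931540 f(26,0)=5088865 f(26,2)=6533150 f(26,4)=6163885 f(26,6)=4653935 f(26,8)=2894320 f(26,10)=1496495 f(26,12)=642850 f(26,14)=227630 f(26,16)=65455 f(26,18)=14924 f(26,20)=2599 f(26,22)=325 f(26,24)=26 f(26,26)=1
t=27: f(27,-1)=7020405 f(27,1)=11622015 f(27,3)=12697035 f(27,5)=10817820 f(27,7)=7548255 f(27,9)=4390815 f(27,11)=2139345 f(27,13)=870480 f(27,15)=293085 f(27,17)=80379 f(27,19)=17523 f(27,21)=2924 f(27,23)=351 f(27,25)=27 f(27,27)=1
Σ_s f(27,s) = 57500460
P = 57500460/134217728 = 14375115/33554432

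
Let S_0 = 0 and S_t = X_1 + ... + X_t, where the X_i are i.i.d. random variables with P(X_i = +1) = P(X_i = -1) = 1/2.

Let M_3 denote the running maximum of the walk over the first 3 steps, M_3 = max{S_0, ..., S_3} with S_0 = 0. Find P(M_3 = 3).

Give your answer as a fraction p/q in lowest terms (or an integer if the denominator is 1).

Answer: 1/8

Derivation:
Let M_3 = max(S_0,...,S_3). Use the reflection principle: for j ≥ 1, #{paths with M_3 ≥ j} = #{S_3 ≥ j} + #{S_3 ≥ j+1}.
By reflection, #{M_3 ≥ 3} = #{S_3 ≥ 3} + #{S_3 ≥ 4} = 1 + 0 = 1.
#{M_3 ≥ 4} = #{S_3 ≥ 4} + #{S_3 ≥ 5} = 0 + 0 = 0.
#{M_3 = 3} = 1 - 0 = 1.
P(M_3 = 3) = 1/8 = 1/8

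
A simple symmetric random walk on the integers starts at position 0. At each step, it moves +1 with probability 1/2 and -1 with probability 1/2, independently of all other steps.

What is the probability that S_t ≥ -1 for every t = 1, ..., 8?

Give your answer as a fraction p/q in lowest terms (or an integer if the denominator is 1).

Let f(t,s) = #length-t paths at position s with S_1..S_t all ≥ -1.
f(t,s) = f(t-1,s-1) + f(t-1,s+1) for s ≥ -1; f(t,s) = 0 for s < -1.
t=0: f(0,0)=1
t=1: f(1,-1)=1 f(1,1)=1
t=2: f(2,0)=2 f(2,2)=1
t=3: f(3,-1)=2 f(3,1)=3 f(3,3)=1
t=4: f(4,0)=5 f(4,2)=4 f(4,4)=1
t=5: f(5,-1)=5 f(5,1)=9 f(5,3)=5 f(5,5)=1
t=6: f(6,0)=14 f(6,2)=14 f(6,4)=6 f(6,6)=1
t=7: f(7,-1)=14 f(7,1)=28 f(7,3)=20 f(7,5)=7 f(7,7)=1
t=8: f(8,0)=42 f(8,2)=48 f(8,4)=27 f(8,6)=8 f(8,8)=1
Σ_s f(8,s) = 126
P = 126/256 = 63/128

Answer: 63/128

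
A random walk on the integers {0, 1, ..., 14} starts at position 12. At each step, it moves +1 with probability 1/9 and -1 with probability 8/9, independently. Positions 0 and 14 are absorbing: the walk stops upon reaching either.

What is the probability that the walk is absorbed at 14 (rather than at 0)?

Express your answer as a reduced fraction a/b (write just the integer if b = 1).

Answer: 1090785345/69810262081

Derivation:
Biased walk: p = 1/9, q = 8/9, r = q/p = 8
Gambler's ruin: P(hit 14 before 0 | start at 12) = (1 - r^a)/(1 - r^N)
r^12 = 68719476736; r^14 = 4398046511104
P = (1 - 68719476736) / (1 - 4398046511104) = -68719476735 / -4398046511103 = 1090785345/69810262081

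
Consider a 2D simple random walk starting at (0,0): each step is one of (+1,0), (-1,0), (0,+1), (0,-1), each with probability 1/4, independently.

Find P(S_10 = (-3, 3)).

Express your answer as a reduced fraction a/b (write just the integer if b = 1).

Answer: 2835/262144

Derivation:
Let h be the number of horizontal steps (so 10-h are vertical). To end at (-3,3) need (h-3)/2 right-steps and ((10-h)+3)/2 up-steps.
Sum over h with 3 ≤ h ≤ 7, h ≡ 1 (mod 2), 10-h ≡ 1 (mod 2):
h=3: C(10,3)·C(3,0)·C(7,5) = 120·1·21 = 2520
h=5: C(10,5)·C(5,1)·C(5,4) = 252·5·5 = 6300
h=7: C(10,7)·C(7,2)·C(3,3) = 120·21·1 = 2520
Total favorable: 11340
Total paths: 4^10 = 1048576
P = 11340/1048576 = 2835/262144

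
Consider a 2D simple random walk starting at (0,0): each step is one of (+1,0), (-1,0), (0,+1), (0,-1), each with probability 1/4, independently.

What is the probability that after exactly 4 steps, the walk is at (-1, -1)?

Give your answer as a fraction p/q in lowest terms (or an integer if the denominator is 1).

Answer: 3/32

Derivation:
Let h be the number of horizontal steps (so 4-h are vertical). To end at (-1,-1) need (h-1)/2 right-steps and ((4-h)-1)/2 up-steps.
Sum over h with 1 ≤ h ≤ 3, h ≡ 1 (mod 2), 4-h ≡ 1 (mod 2):
h=1: C(4,1)·C(1,0)·C(3,1) = 4·1·3 = 12
h=3: C(4,3)·C(3,1)·C(1,0) = 4·3·1 = 12
Total favorable: 24
Total paths: 4^4 = 256
P = 24/256 = 3/32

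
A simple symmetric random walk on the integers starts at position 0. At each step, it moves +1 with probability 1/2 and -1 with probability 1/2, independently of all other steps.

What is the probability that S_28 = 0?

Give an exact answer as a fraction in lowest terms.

To return to 0 after 28 steps: need exactly 14 steps of +1 and 14 of -1.
Favorable paths: C(28,14) = 40116600
Total paths: 2^28 = 268435456
P = 40116600/268435456 = 5014575/33554432

Answer: 5014575/33554432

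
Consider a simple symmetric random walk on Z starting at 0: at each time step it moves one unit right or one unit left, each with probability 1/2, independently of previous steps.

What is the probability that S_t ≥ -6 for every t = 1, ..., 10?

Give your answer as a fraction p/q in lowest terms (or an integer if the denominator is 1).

Let f(t,s) = #length-t paths at position s with S_1..S_t all ≥ -6.
f(t,s) = f(t-1,s-1) + f(t-1,s+1) for s ≥ -6; f(t,s) = 0 for s < -6.
t=0: f(0,0)=1
t=1: f(1,-1)=1 f(1,1)=1
t=2: f(2,-2)=1 f(2,0)=2 f(2,2)=1
t=3: f(3,-3)=1 f(3,-1)=3 f(3,1)=3 f(3,3)=1
t=4: f(4,-4)=1 f(4,-2)=4 f(4,0)=6 f(4,2)=4 f(4,4)=1
t=5: f(5,-5)=1 f(5,-3)=5 f(5,-1)=10 f(5,1)=10 f(5,3)=5 f(5,5)=1
t=6: f(6,-6)=1 f(6,-4)=6 f(6,-2)=15 f(6,0)=20 f(6,2)=15 f(6,4)=6 f(6,6)=1
t=7: f(7,-5)=7 f(7,-3)=21 f(7,-1)=35 f(7,1)=35 f(7,3)=21 f(7,5)=7 f(7,7)=1
t=8: f(8,-6)=7 f(8,-4)=28 f(8,-2)=56 f(8,0)=70 f(8,2)=56 f(8,4)=28 f(8,6)=8 f(8,8)=1
t=9: f(9,-5)=35 f(9,-3)=84 f(9,-1)=126 f(9,1)=126 f(9,3)=84 f(9,5)=36 f(9,7)=9 f(9,9)=1
t=10: f(10,-6)=35 f(10,-4)=119 f(10,-2)=210 f(10,0)=252 f(10,2)=210 f(10,4)=120 f(10,6)=45 f(10,8)=10 f(10,10)=1
Σ_s f(10,s) = 1002
P = 1002/1024 = 501/512

Answer: 501/512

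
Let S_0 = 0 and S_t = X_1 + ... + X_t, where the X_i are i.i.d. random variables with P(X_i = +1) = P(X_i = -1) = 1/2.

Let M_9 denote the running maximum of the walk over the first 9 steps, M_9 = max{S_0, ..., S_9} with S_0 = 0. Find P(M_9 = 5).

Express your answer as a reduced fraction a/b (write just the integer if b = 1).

Answer: 9/128

Derivation:
Let M_9 = max(S_0,...,S_9). Use the reflection principle: for j ≥ 1, #{paths with M_9 ≥ j} = #{S_9 ≥ j} + #{S_9 ≥ j+1}.
By reflection, #{M_9 ≥ 5} = #{S_9 ≥ 5} + #{S_9 ≥ 6} = 46 + 10 = 56.
#{M_9 ≥ 6} = #{S_9 ≥ 6} + #{S_9 ≥ 7} = 10 + 10 = 20.
#{M_9 = 5} = 56 - 20 = 36.
P(M_9 = 5) = 36/512 = 9/128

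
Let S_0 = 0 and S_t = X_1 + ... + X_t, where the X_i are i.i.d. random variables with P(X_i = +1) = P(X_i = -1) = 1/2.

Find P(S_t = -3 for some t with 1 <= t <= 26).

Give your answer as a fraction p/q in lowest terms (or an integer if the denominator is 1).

Count via complement. Let g(t,s) = #length-t paths at position s with S_1..S_t all ≠ -3.
g(t,s) = g(t-1,s-1) + g(t-1,s+1) for s ≠ -3; g(t,-3) = 0.
t=0: g(0,0)=1
t=1: g(1,-1)=1 g(1,1)=1
t=2: g(2,-2)=1 g(2,0)=2 g(2,2)=1
t=3: g(3,-1)=3 g(3,1)=3 g(3,3)=1
t=4: g(4,-2)=3 g(4,0)=6 g(4,2)=4 g(4,4)=1
t=5: g(5,-1)=9 g(5,1)=10 g(5,3)=5 g(5,5)=1
t=6: g(6,-2)=9 g(6,0)=19 g(6,2)=15 g(6,4)=6 g(6,6)=1
t=7: g(7,-1)=28 g(7,1)=34 g(7,3)=21 g(7,5)=7 g(7,7)=1
t=8: g(8,-2)=28 g(8,0)=62 g(8,2)=55 g(8,4)=28 g(8,6)=8 g(8,8)=1
t=9: g(9,-1)=90 g(9,1)=117 g(9,3)=83 g(9,5)=36 g(9,7)=9 g(9,9)=1
t=10: g(10,-2)=90 g(10,0)=207 g(10,2)=200 g(10,4)=119 g(10,6)=45 g(10,8)=10 g(10,10)=1
t=11: g(11,-1)=297 g(11,1)=407 g(11,3)=319 g(11,5)=164 g(11,7)=55 g(11,9)=11 g(11,11)=1
t=12: g(12,-2)=297 g(12,0)=704 g(12,2)=726 g(12,4)=483 g(12,6)=219 g(12,8)=66 g(12,10)=12 g(12,12)=1
t=13: g(13,-1)=1001 g(13,1)=1430 g(13,3)=1209 g(13,5)=702 g(13,7)=285 g(13,9)=78 g(13,11)=13 g(13,13)=1
t=14: g(14,-2)=1001 g(14,0)=2431 g(14,2)=2639 g(14,4)=1911 g(14,6)=987 g(14,8)=363 g(14,10)=91 g(14,12)=14 g(14,14)=1
t=15: g(15,-1)=3432 g(15,1)=5070 g(15,3)=4550 g(15,5)=2898 g(15,7)=1350 g(15,9)=454 g(15,11)=105 g(15,13)=15 g(15,15)=1
t=16: g(16,-2)=3432 g(16,0)=8502 g(16,2)=9620 g(16,4)=7448 g(16,6)=4248 g(16,8)=1804 g(16,10)=559 g(16,12)=120 g(16,14)=16 g(16,16)=1
t=17: g(17,-1)=11934 g(17,1)=18122 g(17,3)=17068 g(17,5)=11696 g(17,7)=6052 g(17,9)=2363 g(17,11)=679 g(17,13)=136 g(17,15)=17 g(17,17)=1
t=18: g(18,-2)=11934 g(18,0)=30056 g(18,2)=35190 g(18,4)=28764 g(18,6)=17748 g(18,8)=8415 g(18,10)=3042 g(18,12)=815 g(18,14)=153 g(18,16)=18 g(18,18)=1
t=19: g(19,-1)=41990 g(19,1)=65246 g(19,3)=63954 g(19,5)=46512 g(19,7)=26163 g(19,9)=11457 g(19,11)=3857 g(19,13)=968 g(19,15)=171 g(19,17)=19 g(19,19)=1
t=20: g(20,-2)=41990 g(20,0)=107236 g(20,2)=129200 g(20,4)=110466 g(20,6)=72675 g(20,8)=37620 g(20,10)=15314 g(20,12)=4825 g(20,14)=1139 g(20,16)=190 g(20,18)=20 g(20,20)=1
t=21: g(21,-1)=149226 g(21,1)=236436 g(21,3)=239666 g(21,5)=183141 g(21,7)=110295 g(21,9)=52934 g(21,11)=20139 g(21,13)=5964 g(21,15)=1329 g(21,17)=210 g(21,19)=21 g(21,21)=1
t=22: g(22,-2)=149226 g(22,0)=385662 g(22,2)=476102 g(22,4)=422807 g(22,6)=293436 g(22,8)=163229 g(22,10)=73073 g(22,12)=26103 g(22,14)=7293 g(22,16)=1539 g(22,18)=231 g(22,20)=22 g(22,22)=1
t=23: g(23,-1)=534888 g(23,1)=861764 g(23,3)=898909 g(23,5)=716243 g(23,7)=456665 g(23,9)=236302 g(23,11)=99176 g(23,13)=33396 g(23,15)=8832 g(23,17)=1770 g(23,19)=253 g(23,21)=23 g(23,23)=1
t=24: g(24,-2)=534888 g(24,0)=1396652 g(24,2)=1760673 g(24,4)=1615152 g(24,6)=1172908 g(24,8)=692967 g(24,10)=335478 g(24,12)=132572 g(24,14)=42228 g(24,16)=10602 g(24,18)=2023 g(24,20)=276 g(24,22)=24 g(24,24)=1
t=25: g(25,-1)=1931540 g(25,1)=3157325 g(25,3)=3375825 g(25,5)=2788060 g(25,7)=1865875 g(25,9)=1028445 g(25,11)=468050 g(25,13)=174800 g(25,15)=52830 g(25,17)=12625 g(25,19)=2299 g(25,21)=300 g(25,23)=25 g(25,25)=1
t=26: g(26,-2)=1931540 g(26,0)=5088865 g(26,2)=6533150 g(26,4)=6163885 g(26,6)=4653935 g(26,8)=2894320 g(26,10)=1496495 g(26,12)=642850 g(26,14)=227630 g(26,16)=65455 g(26,18)=14924 g(26,20)=2599 g(26,22)=325 g(26,24)=26 g(26,26)=1
Paths never hitting -3: Σ_s g(26,s) = 29716000
Paths hitting -3: 2^26 - 29716000 = 37392864
P = 37392864/67108864 = 1168527/2097152

Answer: 1168527/2097152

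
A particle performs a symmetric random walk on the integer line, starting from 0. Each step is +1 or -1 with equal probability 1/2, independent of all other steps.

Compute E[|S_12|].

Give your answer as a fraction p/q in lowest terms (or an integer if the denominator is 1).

S_12 takes values m ≡ 0 (mod 2) with |m| ≤ 12; P(S_12=m) = C(12,(12+m)/2)/2^12.
Total paths: 2^12 = 4096
Distribution: P(S=-12)=1/4096, P(S=-10)=12/4096, P(S=-8)=66/4096, P(S=-6)=220/4096, P(S=-4)=495/4096, P(S=-2)=792/4096, P(S=0)=924/4096, P(S=2)=792/4096, P(S=4)=495/4096, P(S=6)=220/4096, P(S=8)=66/4096, P(S=10)=12/4096, P(S=12)=1/4096
E[|S_12|] = Σ_m |m|·P(S_12=m) = 11088/4096 = 693/256

Answer: 693/256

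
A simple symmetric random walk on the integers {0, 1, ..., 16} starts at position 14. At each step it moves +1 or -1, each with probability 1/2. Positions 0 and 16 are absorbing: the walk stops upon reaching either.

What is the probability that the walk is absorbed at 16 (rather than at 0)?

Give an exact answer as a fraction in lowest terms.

Answer: 7/8

Derivation:
Symmetric walk (p = 1/2): the harmonic-function argument gives P(hit 16 before 0 | start at 14) = a/N.
P = 14/16 = 7/8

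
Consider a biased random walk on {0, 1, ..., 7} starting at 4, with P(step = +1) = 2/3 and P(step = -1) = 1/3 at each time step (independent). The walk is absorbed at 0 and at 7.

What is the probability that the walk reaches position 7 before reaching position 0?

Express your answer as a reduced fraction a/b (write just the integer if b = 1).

Biased walk: p = 2/3, q = 1/3, r = q/p = 1/2
Gambler's ruin: P(hit 7 before 0 | start at 4) = (1 - r^a)/(1 - r^N)
r^4 = 1/16; r^7 = 1/128
P = (1 - 1/16) / (1 - 1/128) = 15/16 / 127/128 = 120/127

Answer: 120/127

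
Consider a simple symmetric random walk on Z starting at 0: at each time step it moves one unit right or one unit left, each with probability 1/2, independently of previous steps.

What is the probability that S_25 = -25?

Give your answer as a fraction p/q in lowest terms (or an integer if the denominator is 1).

To reach position -25 after 25 steps: need 0 steps of +1 and 25 of -1.
Favorable paths: C(25,0) = 1
Total paths: 2^25 = 33554432
P = 1/33554432 = 1/33554432

Answer: 1/33554432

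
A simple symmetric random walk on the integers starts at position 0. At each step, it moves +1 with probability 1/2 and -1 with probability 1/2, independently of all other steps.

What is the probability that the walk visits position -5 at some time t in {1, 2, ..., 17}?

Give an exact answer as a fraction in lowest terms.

Count via complement. Let g(t,s) = #length-t paths at position s with S_1..S_t all ≠ -5.
g(t,s) = g(t-1,s-1) + g(t-1,s+1) for s ≠ -5; g(t,-5) = 0.
t=0: g(0,0)=1
t=1: g(1,-1)=1 g(1,1)=1
t=2: g(2,-2)=1 g(2,0)=2 g(2,2)=1
t=3: g(3,-3)=1 g(3,-1)=3 g(3,1)=3 g(3,3)=1
t=4: g(4,-4)=1 g(4,-2)=4 g(4,0)=6 g(4,2)=4 g(4,4)=1
t=5: g(5,-3)=5 g(5,-1)=10 g(5,1)=10 g(5,3)=5 g(5,5)=1
t=6: g(6,-4)=5 g(6,-2)=15 g(6,0)=20 g(6,2)=15 g(6,4)=6 g(6,6)=1
t=7: g(7,-3)=20 g(7,-1)=35 g(7,1)=35 g(7,3)=21 g(7,5)=7 g(7,7)=1
t=8: g(8,-4)=20 g(8,-2)=55 g(8,0)=70 g(8,2)=56 g(8,4)=28 g(8,6)=8 g(8,8)=1
t=9: g(9,-3)=75 g(9,-1)=125 g(9,1)=126 g(9,3)=84 g(9,5)=36 g(9,7)=9 g(9,9)=1
t=10: g(10,-4)=75 g(10,-2)=200 g(10,0)=251 g(10,2)=210 g(10,4)=120 g(10,6)=45 g(10,8)=10 g(10,10)=1
t=11: g(11,-3)=275 g(11,-1)=451 g(11,1)=461 g(11,3)=330 g(11,5)=165 g(11,7)=55 g(11,9)=11 g(11,11)=1
t=12: g(12,-4)=275 g(12,-2)=726 g(12,0)=912 g(12,2)=791 g(12,4)=495 g(12,6)=220 g(12,8)=66 g(12,10)=12 g(12,12)=1
t=13: g(13,-3)=1001 g(13,-1)=1638 g(13,1)=1703 g(13,3)=1286 g(13,5)=715 g(13,7)=286 g(13,9)=78 g(13,11)=13 g(13,13)=1
t=14: g(14,-4)=1001 g(14,-2)=2639 g(14,0)=3341 g(14,2)=2989 g(14,4)=2001 g(14,6)=1001 g(14,8)=364 g(14,10)=91 g(14,12)=14 g(14,14)=1
t=15: g(15,-3)=3640 g(15,-1)=5980 g(15,1)=6330 g(15,3)=4990 g(15,5)=3002 g(15,7)=1365 g(15,9)=455 g(15,11)=105 g(15,13)=15 g(15,15)=1
t=16: g(16,-4)=3640 g(16,-2)=9620 g(16,0)=12310 g(16,2)=11320 g(16,4)=7992 g(16,6)=4367 g(16,8)=1820 g(16,10)=560 g(16,12)=120 g(16,14)=16 g(16,16)=1
t=17: g(17,-3)=13260 g(17,-1)=21930 g(17,1)=23630 g(17,3)=19312 g(17,5)=12359 g(17,7)=6187 g(17,9)=2380 g(17,11)=680 g(17,13)=136 g(17,15)=17 g(17,17)=1
Paths never hitting -5: Σ_s g(17,s) = 99892
Paths hitting -5: 2^17 - 99892 = 31180
P = 31180/131072 = 7795/32768

Answer: 7795/32768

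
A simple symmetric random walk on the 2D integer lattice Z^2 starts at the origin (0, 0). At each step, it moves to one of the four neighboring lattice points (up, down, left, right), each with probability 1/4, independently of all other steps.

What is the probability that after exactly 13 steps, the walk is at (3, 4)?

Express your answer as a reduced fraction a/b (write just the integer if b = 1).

Answer: 61347/8388608

Derivation:
Let h be the number of horizontal steps (so 13-h are vertical). To end at (3,4) need (h+3)/2 right-steps and ((13-h)+4)/2 up-steps.
Sum over h with 3 ≤ h ≤ 9, h ≡ 1 (mod 2), 13-h ≡ 0 (mod 2):
h=3: C(13,3)·C(3,3)·C(10,7) = 286·1·120 = 34320
h=5: C(13,5)·C(5,4)·C(8,6) = 1287·5·28 = 180180
h=7: C(13,7)·C(7,5)·C(6,5) = 1716·21·6 = 216216
h=9: C(13,9)·C(9,6)·C(4,4) = 715·84·1 = 60060
Total favorable: 490776
Total paths: 4^13 = 67108864
P = 490776/67108864 = 61347/8388608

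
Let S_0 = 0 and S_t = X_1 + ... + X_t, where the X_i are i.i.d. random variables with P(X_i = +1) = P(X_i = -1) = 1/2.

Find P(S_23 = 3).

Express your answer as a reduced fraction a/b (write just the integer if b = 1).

Answer: 572033/4194304

Derivation:
To reach position 3 after 23 steps: need 13 steps of +1 and 10 of -1.
Favorable paths: C(23,13) = 1144066
Total paths: 2^23 = 8388608
P = 1144066/8388608 = 572033/4194304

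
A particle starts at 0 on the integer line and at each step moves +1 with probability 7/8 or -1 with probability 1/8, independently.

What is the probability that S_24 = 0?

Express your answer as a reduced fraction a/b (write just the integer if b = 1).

To be at 0 after 24 steps: need exactly 12 steps of +1 and 12 of -1.
Number of such sequences: C(24,12) = 2704156
Each has probability (7/8)^12 · (1/8)^12 = 13841287201/4722366482869645213696
P = 2704156 · 13841287201/4722366482869645213696 = 9357249958076839/1180591620717411303424

Answer: 9357249958076839/1180591620717411303424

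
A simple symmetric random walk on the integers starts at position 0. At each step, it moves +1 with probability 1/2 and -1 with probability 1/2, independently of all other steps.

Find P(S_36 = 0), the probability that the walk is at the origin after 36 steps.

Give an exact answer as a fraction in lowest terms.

Answer: 2268783825/17179869184

Derivation:
To return to 0 after 36 steps: need exactly 18 steps of +1 and 18 of -1.
Favorable paths: C(36,18) = 9075135300
Total paths: 2^36 = 68719476736
P = 9075135300/68719476736 = 2268783825/17179869184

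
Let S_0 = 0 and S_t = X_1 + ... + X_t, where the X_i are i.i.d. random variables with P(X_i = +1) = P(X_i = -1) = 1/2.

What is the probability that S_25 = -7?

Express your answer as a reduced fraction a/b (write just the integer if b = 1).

Answer: 2042975/33554432

Derivation:
To reach position -7 after 25 steps: need 9 steps of +1 and 16 of -1.
Favorable paths: C(25,9) = 2042975
Total paths: 2^25 = 33554432
P = 2042975/33554432 = 2042975/33554432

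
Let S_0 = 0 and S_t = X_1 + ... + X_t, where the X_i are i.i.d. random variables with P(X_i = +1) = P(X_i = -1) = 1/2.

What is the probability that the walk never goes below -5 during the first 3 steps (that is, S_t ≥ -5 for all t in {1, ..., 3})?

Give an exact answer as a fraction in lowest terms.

Let f(t,s) = #length-t paths at position s with S_1..S_t all ≥ -5.
f(t,s) = f(t-1,s-1) + f(t-1,s+1) for s ≥ -5; f(t,s) = 0 for s < -5.
t=0: f(0,0)=1
t=1: f(1,-1)=1 f(1,1)=1
t=2: f(2,-2)=1 f(2,0)=2 f(2,2)=1
t=3: f(3,-3)=1 f(3,-1)=3 f(3,1)=3 f(3,3)=1
Σ_s f(3,s) = 8
P = 8/8 = 1

Answer: 1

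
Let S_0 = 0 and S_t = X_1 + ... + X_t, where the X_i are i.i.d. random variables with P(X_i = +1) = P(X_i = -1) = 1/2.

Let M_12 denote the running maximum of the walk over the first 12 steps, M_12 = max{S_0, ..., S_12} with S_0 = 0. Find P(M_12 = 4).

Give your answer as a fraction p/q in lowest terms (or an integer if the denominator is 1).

Let M_12 = max(S_0,...,S_12). Use the reflection principle: for j ≥ 1, #{paths with M_12 ≥ j} = #{S_12 ≥ j} + #{S_12 ≥ j+1}.
By reflection, #{M_12 ≥ 4} = #{S_12 ≥ 4} + #{S_12 ≥ 5} = 794 + 299 = 1093.
#{M_12 ≥ 5} = #{S_12 ≥ 5} + #{S_12 ≥ 6} = 299 + 299 = 598.
#{M_12 = 4} = 1093 - 598 = 495.
P(M_12 = 4) = 495/4096 = 495/4096

Answer: 495/4096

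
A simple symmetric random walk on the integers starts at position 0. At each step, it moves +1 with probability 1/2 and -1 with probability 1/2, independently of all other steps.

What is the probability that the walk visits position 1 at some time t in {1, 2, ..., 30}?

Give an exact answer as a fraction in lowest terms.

Answer: 57414019/67108864

Derivation:
Count via complement. Let g(t,s) = #length-t paths at position s with S_1..S_t all ≠ 1.
g(t,s) = g(t-1,s-1) + g(t-1,s+1) for s ≠ 1; g(t,1) = 0.
t=0: g(0,0)=1
t=1: g(1,-1)=1
t=2: g(2,-2)=1 g(2,0)=1
t=3: g(3,-3)=1 g(3,-1)=2
t=4: g(4,-4)=1 g(4,-2)=3 g(4,0)=2
t=5: g(5,-5)=1 g(5,-3)=4 g(5,-1)=5
t=6: g(6,-6)=1 g(6,-4)=5 g(6,-2)=9 g(6,0)=5
t=7: g(7,-7)=1 g(7,-5)=6 g(7,-3)=14 g(7,-1)=14
t=8: g(8,-8)=1 g(8,-6)=7 g(8,-4)=20 g(8,-2)=28 g(8,0)=14
t=9: g(9,-9)=1 g(9,-7)=8 g(9,-5)=27 g(9,-3)=48 g(9,-1)=42
t=10: g(10,-10)=1 g(10,-8)=9 g(10,-6)=35 g(10,-4)=75 g(10,-2)=90 g(10,0)=42
t=11: g(11,-11)=1 g(11,-9)=10 g(11,-7)=44 g(11,-5)=110 g(11,-3)=165 g(11,-1)=132
t=12: g(12,-12)=1 g(12,-10)=11 g(12,-8)=54 g(12,-6)=154 g(12,-4)=275 g(12,-2)=297 g(12,0)=132
t=13: g(13,-13)=1 g(13,-11)=12 g(13,-9)=65 g(13,-7)=208 g(13,-5)=429 g(13,-3)=572 g(13,-1)=429
t=14: g(14,-14)=1 g(14,-12)=13 g(14,-10)=77 g(14,-8)=273 g(14,-6)=637 g(14,-4)=1001 g(14,-2)=1001 g(14,0)=429
t=15: g(15,-15)=1 g(15,-13)=14 g(15,-11)=90 g(15,-9)=350 g(15,-7)=910 g(15,-5)=1638 g(15,-3)=2002 g(15,-1)=1430
t=16: g(16,-16)=1 g(16,-14)=15 g(16,-12)=104 g(16,-10)=440 g(16,-8)=1260 g(16,-6)=2548 g(16,-4)=3640 g(16,-2)=3432 g(16,0)=1430
t=17: g(17,-17)=1 g(17,-15)=16 g(17,-13)=119 g(17,-11)=544 g(17,-9)=1700 g(17,-7)=3808 g(17,-5)=6188 g(17,-3)=7072 g(17,-1)=4862
t=18: g(18,-18)=1 g(18,-16)=17 g(18,-14)=135 g(18,-12)=663 g(18,-10)=2244 g(18,-8)=5508 g(18,-6)=9996 g(18,-4)=13260 g(18,-2)=11934 g(18,0)=4862
t=19: g(19,-19)=1 g(19,-17)=18 g(19,-15)=152 g(19,-13)=798 g(19,-11)=2907 g(19,-9)=7752 g(19,-7)=15504 g(19,-5)=23256 g(19,-3)=25194 g(19,-1)=16796
t=20: g(20,-20)=1 g(20,-18)=19 g(20,-16)=170 g(20,-14)=950 g(20,-12)=3705 g(20,-10)=10659 g(20,-8)=23256 g(20,-6)=38760 g(20,-4)=48450 g(20,-2)=41990 g(20,0)=16796
t=21: g(21,-21)=1 g(21,-19)=20 g(21,-17)=189 g(21,-15)=1120 g(21,-13)=4655 g(21,-11)=14364 g(21,-9)=33915 g(21,-7)=62016 g(21,-5)=87210 g(21,-3)=90440 g(21,-1)=58786
t=22: g(22,-22)=1 g(22,-20)=21 g(22,-18)=209 g(22,-16)=1309 g(22,-14)=5775 g(22,-12)=19019 g(22,-10)=48279 g(22,-8)=95931 g(22,-6)=149226 g(22,-4)=177650 g(22,-2)=149226 g(22,0)=58786
t=23: g(23,-23)=1 g(23,-21)=22 g(23,-19)=230 g(23,-17)=1518 g(23,-15)=7084 g(23,-13)=24794 g(23,-11)=67298 g(23,-9)=144210 g(23,-7)=245157 g(23,-5)=326876 g(23,-3)=326876 g(23,-1)=208012
t=24: g(24,-24)=1 g(24,-22)=23 g(24,-20)=252 g(24,-18)=1748 g(24,-16)=8602 g(24,-14)=31878 g(24,-12)=92092 g(24,-10)=211508 g(24,-8)=389367 g(24,-6)=572033 g(24,-4)=653752 g(24,-2)=534888 g(24,0)=208012
t=25: g(25,-25)=1 g(25,-23)=24 g(25,-21)=275 g(25,-19)=2000 g(25,-17)=10350 g(25,-15)=40480 g(25,-13)=123970 g(25,-11)=303600 g(25,-9)=600875 g(25,-7)=961400 g(25,-5)=1225785 g(25,-3)=1188640 g(25,-1)=742900
t=26: g(26,-26)=1 g(26,-24)=25 g(26,-22)=299 g(26,-20)=2275 g(26,-18)=12350 g(26,-16)=50830 g(26,-14)=164450 g(26,-12)=427570 g(26,-10)=904475 g(26,-8)=1562275 g(26,-6)=2187185 g(26,-4)=2414425 g(26,-2)=1931540 g(26,0)=742900
t=27: g(27,-27)=1 g(27,-25)=26 g(27,-23)=324 g(27,-21)=2574 g(27,-19)=14625 g(27,-17)=63180 g(27,-15)=215280 g(27,-13)=592020 g(27,-11)=1332045 g(27,-9)=2466750 g(27,-7)=3749460 g(27,-5)=4601610 g(27,-3)=4345965 g(27,-1)=2674440
t=28: g(28,-28)=1 g(28,-26)=27 g(28,-24)=350 g(28,-22)=2898 g(28,-20)=17199 g(28,-18)=77805 g(28,-16)=278460 g(28,-14)=807300 g(28,-12)=1924065 g(28,-10)=3798795 g(28,-8)=6216210 g(28,-6)=8351070 g(28,-4)=8947575 g(28,-2)=7020405 g(28,0)=2674440
t=29: g(29,-29)=1 g(29,-27)=28 g(29,-25)=377 g(29,-23)=3248 g(29,-21)=20097 g(29,-19)=95004 g(29,-17)=356265 g(29,-15)=1085760 g(29,-13)=2731365 g(29,-11)=5722860 g(29,-9)=10015005 g(29,-7)=14567280 g(29,-5)=17298645 g(29,-3)=15967980 g(29,-1)=9694845
t=30: g(30,-30)=1 g(30,-28)=29 g(30,-26)=405 g(30,-24)=3625 g(30,-22)=23345 g(30,-20)=115101 g(30,-18)=451269 g(30,-16)=1442025 g(30,-14)=3817125 g(30,-12)=8454225 g(30,-10)=15737865 g(30,-8)=24582285 g(30,-6)=31865925 g(30,-4)=33266625 g(30,-2)=25662825 g(30,0)=9694845
Paths never hitting 1: Σ_s g(30,s) = 155117520
Paths hitting 1: 2^30 - 155117520 = 918624304
P = 918624304/1073741824 = 57414019/67108864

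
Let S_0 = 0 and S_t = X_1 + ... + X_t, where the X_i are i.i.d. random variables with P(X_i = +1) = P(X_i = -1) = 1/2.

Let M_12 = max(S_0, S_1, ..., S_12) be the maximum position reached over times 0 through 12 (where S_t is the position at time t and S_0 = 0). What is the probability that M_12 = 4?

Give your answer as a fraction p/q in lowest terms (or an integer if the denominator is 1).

Let M_12 = max(S_0,...,S_12). Use the reflection principle: for j ≥ 1, #{paths with M_12 ≥ j} = #{S_12 ≥ j} + #{S_12 ≥ j+1}.
By reflection, #{M_12 ≥ 4} = #{S_12 ≥ 4} + #{S_12 ≥ 5} = 794 + 299 = 1093.
#{M_12 ≥ 5} = #{S_12 ≥ 5} + #{S_12 ≥ 6} = 299 + 299 = 598.
#{M_12 = 4} = 1093 - 598 = 495.
P(M_12 = 4) = 495/4096 = 495/4096

Answer: 495/4096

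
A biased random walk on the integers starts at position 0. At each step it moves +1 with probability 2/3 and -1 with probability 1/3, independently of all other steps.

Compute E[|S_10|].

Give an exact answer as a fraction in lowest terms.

Answer: 220450/59049

Derivation:
S_10 takes values m ≡ 0 (mod 2) with |m| ≤ 10; P(S_10=m) = C(10,(10+m)/2) · (2/3)^((10+m)/2) · (1/3)^((10-m)/2).
Distribution: P(S=-10)=1/59049, P(S=-8)=20/59049, P(S=-6)=20/6561, P(S=-4)=320/19683, P(S=-2)=1120/19683, P(S=0)=896/6561, P(S=2)=4480/19683, P(S=4)=5120/19683, P(S=6)=1280/6561, P(S=8)=5120/59049, P(S=10)=1024/59049
E[|S_10|] = Σ_m |m|·P(S_10=m) = 220450/59049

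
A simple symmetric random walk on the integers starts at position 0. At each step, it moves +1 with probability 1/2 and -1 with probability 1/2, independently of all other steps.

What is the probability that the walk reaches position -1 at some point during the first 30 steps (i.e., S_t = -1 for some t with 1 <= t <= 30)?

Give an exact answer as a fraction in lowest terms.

Answer: 57414019/67108864

Derivation:
Count via complement. Let g(t,s) = #length-t paths at position s with S_1..S_t all ≠ -1.
g(t,s) = g(t-1,s-1) + g(t-1,s+1) for s ≠ -1; g(t,-1) = 0.
t=0: g(0,0)=1
t=1: g(1,1)=1
t=2: g(2,0)=1 g(2,2)=1
t=3: g(3,1)=2 g(3,3)=1
t=4: g(4,0)=2 g(4,2)=3 g(4,4)=1
t=5: g(5,1)=5 g(5,3)=4 g(5,5)=1
t=6: g(6,0)=5 g(6,2)=9 g(6,4)=5 g(6,6)=1
t=7: g(7,1)=14 g(7,3)=14 g(7,5)=6 g(7,7)=1
t=8: g(8,0)=14 g(8,2)=28 g(8,4)=20 g(8,6)=7 g(8,8)=1
t=9: g(9,1)=42 g(9,3)=48 g(9,5)=27 g(9,7)=8 g(9,9)=1
t=10: g(10,0)=42 g(10,2)=90 g(10,4)=75 g(10,6)=35 g(10,8)=9 g(10,10)=1
t=11: g(11,1)=132 g(11,3)=165 g(11,5)=110 g(11,7)=44 g(11,9)=10 g(11,11)=1
t=12: g(12,0)=132 g(12,2)=297 g(12,4)=275 g(12,6)=154 g(12,8)=54 g(12,10)=11 g(12,12)=1
t=13: g(13,1)=429 g(13,3)=572 g(13,5)=429 g(13,7)=208 g(13,9)=65 g(13,11)=12 g(13,13)=1
t=14: g(14,0)=429 g(14,2)=1001 g(14,4)=1001 g(14,6)=637 g(14,8)=273 g(14,10)=77 g(14,12)=13 g(14,14)=1
t=15: g(15,1)=1430 g(15,3)=2002 g(15,5)=1638 g(15,7)=910 g(15,9)=350 g(15,11)=90 g(15,13)=14 g(15,15)=1
t=16: g(16,0)=1430 g(16,2)=3432 g(16,4)=3640 g(16,6)=2548 g(16,8)=1260 g(16,10)=440 g(16,12)=104 g(16,14)=15 g(16,16)=1
t=17: g(17,1)=4862 g(17,3)=7072 g(17,5)=6188 g(17,7)=3808 g(17,9)=1700 g(17,11)=544 g(17,13)=119 g(17,15)=16 g(17,17)=1
t=18: g(18,0)=4862 g(18,2)=11934 g(18,4)=13260 g(18,6)=9996 g(18,8)=5508 g(18,10)=2244 g(18,12)=663 g(18,14)=135 g(18,16)=17 g(18,18)=1
t=19: g(19,1)=16796 g(19,3)=25194 g(19,5)=23256 g(19,7)=15504 g(19,9)=7752 g(19,11)=2907 g(19,13)=798 g(19,15)=152 g(19,17)=18 g(19,19)=1
t=20: g(20,0)=16796 g(20,2)=41990 g(20,4)=48450 g(20,6)=38760 g(20,8)=23256 g(20,10)=10659 g(20,12)=3705 g(20,14)=950 g(20,16)=170 g(20,18)=19 g(20,20)=1
t=21: g(21,1)=58786 g(21,3)=90440 g(21,5)=87210 g(21,7)=62016 g(21,9)=33915 g(21,11)=14364 g(21,13)=4655 g(21,15)=1120 g(21,17)=189 g(21,19)=20 g(21,21)=1
t=22: g(22,0)=58786 g(22,2)=149226 g(22,4)=177650 g(22,6)=149226 g(22,8)=95931 g(22,10)=48279 g(22,12)=19019 g(22,14)=5775 g(22,16)=1309 g(22,18)=209 g(22,20)=21 g(22,22)=1
t=23: g(23,1)=208012 g(23,3)=326876 g(23,5)=326876 g(23,7)=245157 g(23,9)=144210 g(23,11)=67298 g(23,13)=24794 g(23,15)=7084 g(23,17)=1518 g(23,19)=230 g(23,21)=22 g(23,23)=1
t=24: g(24,0)=208012 g(24,2)=534888 g(24,4)=653752 g(24,6)=572033 g(24,8)=389367 g(24,10)=211508 g(24,12)=92092 g(24,14)=31878 g(24,16)=8602 g(24,18)=1748 g(24,20)=252 g(24,22)=23 g(24,24)=1
t=25: g(25,1)=742900 g(25,3)=1188640 g(25,5)=1225785 g(25,7)=961400 g(25,9)=600875 g(25,11)=303600 g(25,13)=123970 g(25,15)=40480 g(25,17)=10350 g(25,19)=2000 g(25,21)=275 g(25,23)=24 g(25,25)=1
t=26: g(26,0)=742900 g(26,2)=1931540 g(26,4)=2414425 g(26,6)=2187185 g(26,8)=1562275 g(26,10)=904475 g(26,12)=427570 g(26,14)=164450 g(26,16)=50830 g(26,18)=12350 g(26,20)=2275 g(26,22)=299 g(26,24)=25 g(26,26)=1
t=27: g(27,1)=2674440 g(27,3)=4345965 g(27,5)=4601610 g(27,7)=3749460 g(27,9)=2466750 g(27,11)=1332045 g(27,13)=592020 g(27,15)=215280 g(27,17)=63180 g(27,19)=14625 g(27,21)=2574 g(27,23)=324 g(27,25)=26 g(27,27)=1
t=28: g(28,0)=2674440 g(28,2)=7020405 g(28,4)=8947575 g(28,6)=8351070 g(28,8)=6216210 g(28,10)=3798795 g(28,12)=1924065 g(28,14)=807300 g(28,16)=278460 g(28,18)=77805 g(28,20)=17199 g(28,22)=2898 g(28,24)=350 g(28,26)=27 g(28,28)=1
t=29: g(29,1)=9694845 g(29,3)=15967980 g(29,5)=17298645 g(29,7)=14567280 g(29,9)=10015005 g(29,11)=5722860 g(29,13)=2731365 g(29,15)=1085760 g(29,17)=356265 g(29,19)=95004 g(29,21)=20097 g(29,23)=3248 g(29,25)=377 g(29,27)=28 g(29,29)=1
t=30: g(30,0)=9694845 g(30,2)=25662825 g(30,4)=33266625 g(30,6)=31865925 g(30,8)=24582285 g(30,10)=15737865 g(30,12)=8454225 g(30,14)=3817125 g(30,16)=1442025 g(30,18)=451269 g(30,20)=115101 g(30,22)=23345 g(30,24)=3625 g(30,26)=405 g(30,28)=29 g(30,30)=1
Paths never hitting -1: Σ_s g(30,s) = 155117520
Paths hitting -1: 2^30 - 155117520 = 918624304
P = 918624304/1073741824 = 57414019/67108864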